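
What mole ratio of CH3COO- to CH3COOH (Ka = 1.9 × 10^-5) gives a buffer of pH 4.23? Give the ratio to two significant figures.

pKa = -log(1.9 × 10^-5) = 4.721
pH = pKa + log(r) ⇒ log(r) = 4.23 − 4.721 = -0.491
r = [CH3COO-]/[CH3COOH] = 10^(-0.491) = 0.323

ratio = 0.32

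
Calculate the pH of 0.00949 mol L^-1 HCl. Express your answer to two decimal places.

pH = 2.02

HCl is a strong acid and dissociates completely, so [H+] = 0.00949 M.
pH = -log(0.00949) = 2.02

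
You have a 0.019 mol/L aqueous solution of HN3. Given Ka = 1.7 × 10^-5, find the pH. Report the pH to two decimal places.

pH = 3.25

HN3 ⇌ N3- + H+
Let x = [H+] at equilibrium. Ka = x²/(0.019 − x).
Neglecting x in the denominator: x = √(1.7 × 10^-5 × 0.019) = 5.68 × 10^-4 M
pH = −log[H+] = −log(5.68 × 10^-4) = 3.25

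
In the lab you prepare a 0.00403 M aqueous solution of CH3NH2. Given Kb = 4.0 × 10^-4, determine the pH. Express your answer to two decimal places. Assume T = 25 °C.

pH = 11.04

CH3NH2 + H2O ⇌ CH3NH3+ + OH-
Kb = [OH-]²/(0.00403 − [OH-]) = 4.0 × 10^-4
[OH-] is not negligible relative to C₀; solve [OH-]² + 0.0004·[OH-] − 1.61e-06 = 0.
[OH-] = [−0.0004 + √(0.0004² + 6.45e-06)]/2 = 1.09 × 10^-3 M
pOH = 2.96, so pH = 14.00 − pOH = 11.04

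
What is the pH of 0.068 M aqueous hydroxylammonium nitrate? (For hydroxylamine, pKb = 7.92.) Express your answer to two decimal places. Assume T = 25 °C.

pH = 3.62

NH3OH+ is the conjugate acid of the weak base NH2OH.
Kb = 10^(−7.92) = 1.20 × 10^-8
Ka = Kw/Kb = 1.0×10^-14 / 1.20 × 10^-8 = 8.33 × 10^-7
Ka = [H+]²/(0.068 − [H+]) = 8.33 × 10^-7
Assume [H+] ≪ 0.068: [H+] ≈ √(8.33 × 10^-7 × 0.068) = 2.38 × 10^-4 M
Check: 0.35% ionized — well under 5%, approximation valid.
pH = −log[H+] = −log(2.38 × 10^-4) = 3.62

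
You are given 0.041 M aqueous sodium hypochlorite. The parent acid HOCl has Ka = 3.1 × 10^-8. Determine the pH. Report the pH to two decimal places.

OCl- is the conjugate base of the weak acid HOCl.
Kb = Kw/Ka = 1.0×10^-14 / 3.1 × 10^-8 = 3.23 × 10^-7
Kb = [OH-]²/(0.041 − [OH-]) = 3.23 × 10^-7
Assume [OH-] ≪ 0.041: [OH-] ≈ √(3.23 × 10^-7 × 0.041) = 1.15 × 10^-4 M
pOH = 3.94, so pH = 14.00 − pOH = 10.06

pH = 10.06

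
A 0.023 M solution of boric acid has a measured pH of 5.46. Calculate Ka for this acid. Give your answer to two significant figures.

[H+] = 10^(-5.46) = 3.47 × 10^-6 M
At equilibrium [HA] = 0.023 − 3.47 × 10^-6 = 2.30 × 10^-2 M
Ka = [H+][A-]/[HA] = (3.47 × 10^-6)² / 2.30 × 10^-2 = 5.2 × 10^-10

Ka = 5.2 × 10^-10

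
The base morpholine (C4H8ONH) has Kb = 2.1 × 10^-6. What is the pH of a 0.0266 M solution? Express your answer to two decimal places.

pH = 10.37

C4H8ONH + H2O ⇌ C4H8ONH2+ + OH-
From the ICE table, Kb = x²/(0.0266 − x) = 2.1 × 10^-6.
Neglecting x in the denominator: x = √(2.1 × 10^-6 × 0.0266) = 2.36 × 10^-4 M
Check: 0.89% ionized — well under 5%, approximation valid.
pOH = −log(2.36 × 10^-4) = 3.63; pH = 14.00 − 3.63 = 10.37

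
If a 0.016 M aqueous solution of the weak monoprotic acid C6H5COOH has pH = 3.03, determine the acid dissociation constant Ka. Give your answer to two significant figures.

[H+] = 10^(-3.03) = 9.33 × 10^-4 M
At equilibrium [HA] = 0.016 − 9.33 × 10^-4 = 1.51 × 10^-2 M
Ka = [H+][A-]/[HA] = (9.33 × 10^-4)² / 1.51 × 10^-2 = 5.8 × 10^-5

Ka = 5.8 × 10^-5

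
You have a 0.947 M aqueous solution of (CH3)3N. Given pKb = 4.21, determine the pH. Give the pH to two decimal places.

pH = 11.88

(CH3)3N + H2O ⇌ (CH3)3NH+ + OH-
Kb = 10^(−4.21) = 6.17 × 10^-5
Let x = [OH-] at equilibrium. Kb = x²/(0.947 − x).
Since Kb ≪ C₀, x ≈ √(Kb·C₀) = 7.64 × 10^-3 M.
Check: 0.81% ionized — well under 5%, approximation valid.
pOH = −log(7.64 × 10^-3) = 2.12; pH = 14.00 − 2.12 = 11.88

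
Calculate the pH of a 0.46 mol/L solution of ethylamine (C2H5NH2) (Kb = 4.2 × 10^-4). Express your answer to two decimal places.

pH = 12.14

C2H5NH2 + H2O ⇌ C2H5NH3+ + OH-
Kb = [OH-]²/(0.46 − [OH-]) = 4.2 × 10^-4
Assume [OH-] ≪ 0.46: [OH-] ≈ √(4.2 × 10^-4 × 0.46) = 1.39 × 10^-2 M
([OH-]/C₀ = 3% < 5%, so the approximation holds.)
pOH = 1.86, so pH = 14.00 − pOH = 12.14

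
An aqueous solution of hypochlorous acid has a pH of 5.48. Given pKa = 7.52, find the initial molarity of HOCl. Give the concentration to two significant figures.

[H+] = 10^(-5.48) = 3.31 × 10^-6 M = x
Ka = 10^(−7.52) = 3.02 × 10^-8
Ka = x²/(C₀ − x) ⇒ C₀ = x + x²/Ka
C₀ = 3.31 × 10^-6 + (3.31 × 10^-6)²/(3.02 × 10^-8) = 3.66 × 10^-4 M

C₀ = 3.7 × 10^-4 M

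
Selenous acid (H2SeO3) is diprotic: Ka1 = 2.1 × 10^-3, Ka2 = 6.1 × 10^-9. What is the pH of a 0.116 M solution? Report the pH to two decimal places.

Ka1 ≫ Ka2, so treat the first dissociation as the only significant source of H+.
Ka1 = x²/(0.116 − x) = 2.1 × 10^-3
Solving the quadratic: x = (−Ka1 + √(Ka1² + 4·Ka1·C₀))/2 = 1.46 × 10^-2 M
pH = −log(1.46 × 10^-2) = 1.84

pH = 1.84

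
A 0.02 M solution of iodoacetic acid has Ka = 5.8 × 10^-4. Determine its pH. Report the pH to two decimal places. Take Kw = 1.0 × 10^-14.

pH = 2.50

ICH2COOH ⇌ ICH2COO- + H+
From the ICE table, Ka = [H+]²/(0.02 − [H+]) = 5.8 × 10^-4.
[H+] is not negligible relative to C₀; solve [H+]² + 0.00058·[H+] − 1.16e-05 = 0.
[H+] = (−Ka + √(Ka² + 4·Ka·C₀))/2 = 3.13 × 10^-3 M
pH = −log(3.13 × 10^-3) = 2.50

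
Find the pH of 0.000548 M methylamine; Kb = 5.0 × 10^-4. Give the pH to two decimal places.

pH = 10.52

CH3NH2 + H2O ⇌ CH3NH3+ + OH-
From the ICE table, Kb = [OH-]²/(0.000548 − [OH-]) = 5.0 × 10^-4.
Here C₀/Kb ≈ 1.1, so the small-[OH-] approximation fails. Use the quadratic:
[OH-] = (−Kb + √(Kb² + 4·Kb·C₀))/2 = 3.30 × 10^-4 M
pOH = 3.48, so pH = 14.00 − pOH = 10.52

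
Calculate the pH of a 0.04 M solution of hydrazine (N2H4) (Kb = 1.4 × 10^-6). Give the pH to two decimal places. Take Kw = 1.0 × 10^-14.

N2H4 + H2O ⇌ N2H5+ + OH-
Kb = [OH-]²/(0.04 − [OH-]) = 1.4 × 10^-6
Assume [OH-] ≪ 0.04: [OH-] ≈ √(1.4 × 10^-6 × 0.04) = 2.37 × 10^-4 M
pOH = 3.63, so pH = 14.00 − pOH = 10.37

pH = 10.37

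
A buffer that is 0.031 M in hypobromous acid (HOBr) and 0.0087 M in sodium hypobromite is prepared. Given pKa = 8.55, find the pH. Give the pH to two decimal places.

pH = 8.00

Using pH = pKa + log([base]/[acid]) with [base]/[acid] = 0.0087/0.031:
pH = 8.55 + (-0.552) = 8.00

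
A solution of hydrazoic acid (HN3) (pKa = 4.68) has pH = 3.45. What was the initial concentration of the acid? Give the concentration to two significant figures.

[H+] = 10^(-3.45) = 3.55 × 10^-4 M = x
Ka = 10^(−4.68) = 2.09 × 10^-5
Ka = x²/(C₀ − x) ⇒ C₀ = x + x²/Ka
C₀ = 3.55 × 10^-4 + (3.55 × 10^-4)²/(2.09 × 10^-5) = 6.38 × 10^-3 M

C₀ = 6.4 × 10^-3 M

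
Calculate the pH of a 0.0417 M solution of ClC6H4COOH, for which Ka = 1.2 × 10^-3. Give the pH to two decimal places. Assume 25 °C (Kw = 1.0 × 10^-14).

ClC6H4COOH ⇌ ClC6H4COO- + H+
From the ICE table, Ka = x²/(0.0417 − x) = 1.2 × 10^-3.
Here C₀/Ka ≈ 34.8, so the small-x approximation fails. Use the quadratic:
x = [−0.0012 + √(0.0012² + 0.0002)]/2 = 6.50 × 10^-3 M
pH = −log(6.50 × 10^-3) = 2.19

pH = 2.19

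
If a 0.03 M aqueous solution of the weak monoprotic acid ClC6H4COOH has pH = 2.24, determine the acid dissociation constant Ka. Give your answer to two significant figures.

Ka = 1.4 × 10^-3

[H+] = 10^(-2.24) = 5.75 × 10^-3 M
At equilibrium [HA] = 0.03 − 5.75 × 10^-3 = 2.43 × 10^-2 M
Ka = [H+][A-]/[HA] = (5.75 × 10^-3)² / 2.43 × 10^-2 = 1.4 × 10^-3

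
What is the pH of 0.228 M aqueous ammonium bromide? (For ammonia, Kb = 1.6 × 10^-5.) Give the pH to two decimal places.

NH4+ is the conjugate acid of the weak base NH3.
Ka = Kw/Kb = 1.0×10^-14 / 1.6 × 10^-5 = 6.25 × 10^-10
Ka = [H+]²/(0.228 − [H+]) = 6.25 × 10^-10
Assume [H+] ≪ 0.228: [H+] ≈ √(6.25 × 10^-10 × 0.228) = 1.19 × 10^-5 M
([H+]/C₀ = 0.0052% < 5%, so the approximation holds.)
pH = −log[H+] = −log(1.19 × 10^-5) = 4.92

pH = 4.92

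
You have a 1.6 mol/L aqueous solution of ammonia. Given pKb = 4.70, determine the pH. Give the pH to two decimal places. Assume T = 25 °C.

NH3 + H2O ⇌ NH4+ + OH-
Kb = 10^(−4.70) = 2.00 × 10^-5
From the ICE table, Kb = x²/(1.6 − x) = 2.00 × 10^-5.
Neglecting x in the denominator: x = √(2.00 × 10^-5 × 1.6) = 5.66 × 10^-3 M
Check: 0.35% ionized — well under 5%, approximation valid.
pOH = 2.25, so pH = 14.00 − pOH = 11.75

pH = 11.75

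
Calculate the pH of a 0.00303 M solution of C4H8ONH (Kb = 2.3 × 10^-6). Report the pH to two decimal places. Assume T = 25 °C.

pH = 9.92

C4H8ONH + H2O ⇌ C4H8ONH2+ + OH-
From the ICE table, Kb = [OH-]²/(0.00303 − [OH-]) = 2.3 × 10^-6.
Assume [OH-] ≪ 0.00303: [OH-] ≈ √(2.3 × 10^-6 × 0.00303) = 8.35 × 10^-5 M
pOH = −log(8.35 × 10^-5) = 4.08; pH = 14.00 − 4.08 = 9.92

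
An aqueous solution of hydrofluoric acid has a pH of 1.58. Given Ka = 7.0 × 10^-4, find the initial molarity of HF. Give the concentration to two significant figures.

[H+] = 10^(-1.58) = 2.63 × 10^-2 M = x
Ka = x²/(C₀ − x) ⇒ C₀ = x + x²/Ka
C₀ = 2.63 × 10^-2 + (2.63 × 10^-2)²/(7.0 × 10^-4) = 1.01 M

C₀ = 1.0 M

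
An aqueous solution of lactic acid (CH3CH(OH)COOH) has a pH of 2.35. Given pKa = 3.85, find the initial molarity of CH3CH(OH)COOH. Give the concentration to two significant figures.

C₀ = 1.5 × 10^-1 M

[H+] = 10^(-2.35) = 4.47 × 10^-3 M = x
Ka = 10^(−3.85) = 1.41 × 10^-4
Ka = x²/(C₀ − x) ⇒ C₀ = x + x²/Ka
C₀ = 4.47 × 10^-3 + (4.47 × 10^-3)²/(1.41 × 10^-4) = 1.46 × 10^-1 M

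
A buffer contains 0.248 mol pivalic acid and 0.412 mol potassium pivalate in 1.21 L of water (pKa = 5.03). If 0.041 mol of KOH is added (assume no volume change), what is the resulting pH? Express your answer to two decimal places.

OH- converts (CH3)3CCOOH to (CH3)3CCOO-: (CH3)3CCOOH → 0.207 mol, (CH3)3CCOO- → 0.453 mol.
pH = pKa + log(n_(CH3)3CCOO-/n_(CH3)3CCOOH) = 5.03 + log(0.453/0.207) = 5.03 + (+0.340)

pH = 5.37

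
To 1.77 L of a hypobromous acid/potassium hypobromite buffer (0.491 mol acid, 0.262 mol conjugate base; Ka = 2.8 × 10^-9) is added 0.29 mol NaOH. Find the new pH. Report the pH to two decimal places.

OH- converts HOBr to OBr-: HOBr → 0.201 mol, OBr- → 0.552 mol.
pKa = −log(2.8 × 10^-9) = 8.553
pH = pKa + log([A⁻]/[HA]) = 8.553 + log(0.552/0.201) = 8.553 +0.439

pH = 8.99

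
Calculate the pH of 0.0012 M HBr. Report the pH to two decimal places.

HBr is a strong acid and dissociates completely, so [H+] = 0.0012 M.
pH = -log(0.0012) = 2.92

pH = 2.92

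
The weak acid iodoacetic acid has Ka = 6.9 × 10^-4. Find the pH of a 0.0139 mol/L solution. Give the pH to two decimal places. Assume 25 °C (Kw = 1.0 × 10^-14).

ICH2COOH ⇌ ICH2COO- + H+
Ka = [H+]²/(0.0139 − [H+]) = 6.9 × 10^-4
Here C₀/Ka ≈ 20.1, so the small-[H+] approximation fails. Use the quadratic:
[H+] = (−Ka + √(Ka² + 4·Ka·C₀))/2 = 2.77 × 10^-3 M
pH = −log[H+] = −log(2.77 × 10^-3) = 2.56

pH = 2.56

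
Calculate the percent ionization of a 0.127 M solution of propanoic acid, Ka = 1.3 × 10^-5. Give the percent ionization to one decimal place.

1.0%

CH3CH2COOH ⇌ CH3CH2COO- + H+; let x = [H+] at equilibrium.
x ≈ √(Ka·C₀) = √(1.3 × 10^-5 × 0.127) = 1.28 × 10^-3 M
% ionization = x/C₀ × 100% = 1.28 × 10^-3/0.127 × 100% = 1.0%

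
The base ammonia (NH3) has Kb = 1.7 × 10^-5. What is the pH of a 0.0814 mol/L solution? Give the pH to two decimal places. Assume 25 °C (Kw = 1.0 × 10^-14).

pH = 11.07

NH3 + H2O ⇌ NH4+ + OH-
Let x = [OH-] at equilibrium. Kb = x²/(0.0814 − x).
Since Kb ≪ C₀, x ≈ √(Kb·C₀) = 1.18 × 10^-3 M.
pOH = −log(1.18 × 10^-3) = 2.93; pH = 14.00 − 2.93 = 11.07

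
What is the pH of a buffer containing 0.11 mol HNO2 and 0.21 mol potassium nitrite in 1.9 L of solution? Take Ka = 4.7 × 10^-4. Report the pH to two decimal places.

pKa = −log(4.7 × 10^-4) = 3.328
pH = pKa + log([A⁻]/[HA]) = 3.328 + log(0.21/0.11)
pH = 3.328 + (+0.281) = 3.61

pH = 3.61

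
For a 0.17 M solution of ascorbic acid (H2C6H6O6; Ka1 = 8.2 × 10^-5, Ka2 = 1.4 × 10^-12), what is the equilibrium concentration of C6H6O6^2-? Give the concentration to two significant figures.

First ionization gives [H+] ≈ [HC6H6O6-] = 3.73 × 10^-3 M.
Second step: Ka2 = [H+][C6H6O6^2-]/[HC6H6O6-] ≈ [C6H6O6^2-] (since [H+] ≈ [HC6H6O6-]).
So [C6H6O6^2-] ≈ Ka2.

1.4 × 10^-12 M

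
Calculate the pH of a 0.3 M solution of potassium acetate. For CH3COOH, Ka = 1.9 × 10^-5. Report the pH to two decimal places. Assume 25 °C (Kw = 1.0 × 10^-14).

CH3COO- is the conjugate base of the weak acid CH3COOH.
Kb = Kw/Ka = 1.0×10^-14 / 1.9 × 10^-5 = 5.26 × 10^-10
From the ICE table, Kb = x²/(0.3 − x) = 5.26 × 10^-10.
Since Kb ≪ C₀, x ≈ √(Kb·C₀) = 1.26 × 10^-5 M.
pOH = 4.90, so pH = 14.00 − pOH = 9.10

pH = 9.10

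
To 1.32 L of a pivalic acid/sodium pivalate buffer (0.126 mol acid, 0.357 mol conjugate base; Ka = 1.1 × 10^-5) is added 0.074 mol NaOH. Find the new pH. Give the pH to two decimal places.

After neutralization: n((CH3)3CCOOH) = 0.052 mol, n((CH3)3CCOO-) = 0.431 mol.
pKa = −log(1.1 × 10^-5) = 4.959
pH = pKa + log(n_(CH3)3CCOO-/n_(CH3)3CCOOH) = 4.959 + log(0.431/0.052) = 4.959 + (+0.918)

pH = 5.88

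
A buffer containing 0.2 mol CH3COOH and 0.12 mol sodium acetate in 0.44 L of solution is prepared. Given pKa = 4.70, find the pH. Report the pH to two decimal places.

Henderson–Hasselbalch: pH = pKa + log([CH3COO-]/[CH3COOH]) = 4.70 + log(0.12/0.2)
pH = 4.70 + (-0.222) = 4.48

pH = 4.48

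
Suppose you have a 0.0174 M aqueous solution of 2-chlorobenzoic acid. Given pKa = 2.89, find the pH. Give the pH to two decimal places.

ClC6H4COOH ⇌ ClC6H4COO- + H+
Ka = 10^(−2.89) = 1.29 × 10^-3
Ka = x²/(0.0174 − x) = 1.29 × 10^-3
x is not negligible relative to C₀; solve x² + 0.00129·x − 2.24e-05 = 0.
x = [−0.00129 + √(0.00129² + 8.98e-05)]/2 = 4.14 × 10^-3 M
pH = −log[H+] = −log(4.14 × 10^-3) = 2.38

pH = 2.38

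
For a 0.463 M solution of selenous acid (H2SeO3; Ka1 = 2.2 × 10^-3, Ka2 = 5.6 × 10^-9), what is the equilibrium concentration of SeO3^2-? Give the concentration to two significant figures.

5.6 × 10^-9 M

First ionization gives [H+] ≈ [HSeO3-] = 3.08 × 10^-2 M.
Second step: Ka2 = [H+][SeO3^2-]/[HSeO3-] ≈ [SeO3^2-] (since [H+] ≈ [HSeO3-]).
So [SeO3^2-] ≈ Ka2.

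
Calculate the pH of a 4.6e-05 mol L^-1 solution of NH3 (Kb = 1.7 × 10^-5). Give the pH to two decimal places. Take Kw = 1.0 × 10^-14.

NH3 + H2O ⇌ NH4+ + OH-
From the ICE table, Kb = x²/(4.6e-05 − x) = 1.7 × 10^-5.
The 5% rule fails; solving x² + Kb·x − Kb·C₀ = 0 exactly:
x = (−Kb + √(Kb² + 4·Kb·C₀))/2 = 2.07 × 10^-5 M
pOH = −log(2.07 × 10^-5) = 4.68; pH = 14.00 − 4.68 = 9.32

pH = 9.32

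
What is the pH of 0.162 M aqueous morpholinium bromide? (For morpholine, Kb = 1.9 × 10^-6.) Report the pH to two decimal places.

C4H8ONH2+ is the conjugate acid of the weak base C4H8ONH.
Ka = Kw/Kb = 1.0×10^-14 / 1.9 × 10^-6 = 5.26 × 10^-9
From the ICE table, Ka = [H+]²/(0.162 − [H+]) = 5.26 × 10^-9.
Since Ka ≪ C₀, [H+] ≈ √(Ka·C₀) = 2.92 × 10^-5 M.
pH = −log[H+] = −log(2.92 × 10^-5) = 4.53

pH = 4.53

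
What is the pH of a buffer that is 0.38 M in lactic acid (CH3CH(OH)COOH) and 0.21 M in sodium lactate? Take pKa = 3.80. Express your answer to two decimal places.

Using pH = pKa + log([base]/[acid]) with [base]/[acid] = 0.21/0.38:
pH = 3.80 + (-0.258) = 3.54

pH = 3.54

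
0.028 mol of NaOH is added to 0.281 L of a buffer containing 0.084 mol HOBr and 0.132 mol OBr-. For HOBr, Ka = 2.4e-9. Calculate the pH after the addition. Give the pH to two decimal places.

After neutralization: n(HOBr) = 0.056 mol, n(OBr-) = 0.16 mol.
pKa = −log(2.4 × 10^-9) = 8.620
pH = pKa + log([A⁻]/[HA]) = 8.620 + log(0.16/0.056) = 8.620 +0.456

pH = 9.08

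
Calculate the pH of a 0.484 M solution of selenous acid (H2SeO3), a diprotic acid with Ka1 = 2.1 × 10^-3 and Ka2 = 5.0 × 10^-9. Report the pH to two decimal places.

Since Ka1 ≫ Ka2, the first ionization dominates [H+].
Ka1 = x²/(0.484 − x) = 2.1 × 10^-3
Solving the quadratic: x = (−Ka1 + √(Ka1² + 4·Ka1·C₀))/2 = 3.08 × 10^-2 M
pH = −log(3.08 × 10^-2) = 1.51

pH = 1.51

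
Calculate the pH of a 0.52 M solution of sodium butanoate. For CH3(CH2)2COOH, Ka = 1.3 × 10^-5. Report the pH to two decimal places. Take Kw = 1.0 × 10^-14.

pH = 9.30

CH3(CH2)2COO- is the conjugate base of the weak acid CH3(CH2)2COOH.
Kb = Kw/Ka = 1.0×10^-14 / 1.3 × 10^-5 = 7.69 × 10^-10
Kb = x²/(0.52 − x) = 7.69 × 10^-10
Since Kb ≪ C₀, x ≈ √(Kb·C₀) = 2.00 × 10^-5 M.
(x/C₀ = 0.0038% < 5%, so the approximation holds.)
pOH = −log(2.00 × 10^-5) = 4.70; pH = 14.00 − 4.70 = 9.30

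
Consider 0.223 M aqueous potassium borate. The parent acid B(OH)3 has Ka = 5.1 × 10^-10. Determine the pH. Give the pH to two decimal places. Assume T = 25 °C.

pH = 11.32

B(OH)4- is the conjugate base of the weak acid B(OH)3.
Kb = Kw/Ka = 1.0×10^-14 / 5.1 × 10^-10 = 1.96 × 10^-5
Let x = [OH-] at equilibrium. Kb = x²/(0.223 − x).
Since Kb ≪ C₀, x ≈ √(Kb·C₀) = 2.09 × 10^-3 M.
(x/C₀ = 0.94% < 5%, so the approximation holds.)
pOH = −log(2.09 × 10^-3) = 2.68; pH = 14.00 − 2.68 = 11.32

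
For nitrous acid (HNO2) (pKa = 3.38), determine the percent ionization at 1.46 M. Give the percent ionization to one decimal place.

1.7%

HNO2 ⇌ NO2- + H+; let x = [H+] at equilibrium.
Ka = 10^(−3.38) = 4.17 × 10^-4
x ≈ √(Ka·C₀) = √(4.17 × 10^-4 × 1.46) = 2.47 × 10^-2 M
% ionization = x/C₀ × 100% = 2.47 × 10^-2/1.46 × 100% = 1.7%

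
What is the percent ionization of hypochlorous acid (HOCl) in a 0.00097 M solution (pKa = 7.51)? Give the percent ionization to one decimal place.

0.6%

HOCl ⇌ OCl- + H+; let x = [H+] at equilibrium.
Ka = 10^(−7.51) = 3.09 × 10^-8
x ≈ √(Ka·C₀) = √(3.09 × 10^-8 × 0.00097) = 5.47 × 10^-6 M
Fraction ionized = 5.47 × 10^-6 / 0.00097 = 0.0056 → 0.6%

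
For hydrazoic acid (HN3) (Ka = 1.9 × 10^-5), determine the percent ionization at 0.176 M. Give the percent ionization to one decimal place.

1.0%

HN3 ⇌ N3- + H+; let x = [H+] at equilibrium.
x ≈ √(Ka·C₀) = √(1.9 × 10^-5 × 0.176) = 1.83 × 10^-3 M
Fraction ionized = 1.83 × 10^-3 / 0.176 = 0.0104 → 1.0%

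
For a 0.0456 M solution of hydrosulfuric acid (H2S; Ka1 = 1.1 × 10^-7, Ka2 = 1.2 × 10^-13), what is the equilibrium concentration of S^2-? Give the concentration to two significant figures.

First ionization gives [H+] ≈ [HS-] = 7.08 × 10^-5 M.
Second step: Ka2 = [H+][S^2-]/[HS-] ≈ [S^2-] (since [H+] ≈ [HS-]).
So [S^2-] ≈ Ka2.

1.2 × 10^-13 M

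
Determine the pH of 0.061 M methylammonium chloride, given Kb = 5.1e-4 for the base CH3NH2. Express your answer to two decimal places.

pH = 5.96

CH3NH3+ is the conjugate acid of the weak base CH3NH2.
Ka = Kw/Kb = 1.0×10^-14 / 5.1 × 10^-4 = 1.96 × 10^-11
From the ICE table, Ka = x²/(0.061 − x) = 1.96 × 10^-11.
Neglecting x in the denominator: x = √(1.96 × 10^-11 × 0.061) = 1.09 × 10^-6 M
Check: 0.0018% ionized — well under 5%, approximation valid.
pH = −log[H+] = −log(1.09 × 10^-6) = 5.96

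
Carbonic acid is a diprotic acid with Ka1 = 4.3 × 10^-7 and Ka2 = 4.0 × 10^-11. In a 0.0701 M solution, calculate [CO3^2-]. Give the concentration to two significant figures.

First ionization gives [H+] ≈ [HCO3-] = 1.74 × 10^-4 M.
Second step: Ka2 = [H+][CO3^2-]/[HCO3-] ≈ [CO3^2-] (since [H+] ≈ [HCO3-]).
So [CO3^2-] ≈ Ka2.

4.0 × 10^-11 M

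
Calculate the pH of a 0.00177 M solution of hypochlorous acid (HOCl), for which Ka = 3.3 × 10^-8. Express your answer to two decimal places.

HOCl ⇌ OCl- + H+
Let x = [H+] at equilibrium. Ka = x²/(0.00177 − x).
Assume x ≪ 0.00177: x ≈ √(3.3 × 10^-8 × 0.00177) = 7.64 × 10^-6 M
Check: 0.43% ionized — well under 5%, approximation valid.
pH = −log(7.64 × 10^-6) = 5.12

pH = 5.12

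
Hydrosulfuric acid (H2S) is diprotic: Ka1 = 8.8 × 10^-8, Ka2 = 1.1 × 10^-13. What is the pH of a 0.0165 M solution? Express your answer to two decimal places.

pH = 4.42

Since Ka1 ≫ Ka2, the first ionization dominates [H+].
Ka1 = x²/(0.0165 − x) = 8.8 × 10^-8
x ≈ √(8.8 × 10^-8 × 0.0165) = 3.81 × 10^-5 M
pH = −log(3.81 × 10^-5) = 4.42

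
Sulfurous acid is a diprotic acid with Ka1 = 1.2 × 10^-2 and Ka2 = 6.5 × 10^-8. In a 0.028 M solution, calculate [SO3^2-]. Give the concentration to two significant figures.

First ionization gives [H+] ≈ [HSO3-] = 1.33 × 10^-2 M.
Second step: Ka2 = [H+][SO3^2-]/[HSO3-] ≈ [SO3^2-] (since [H+] ≈ [HSO3-]).
So [SO3^2-] ≈ Ka2.

6.5 × 10^-8 M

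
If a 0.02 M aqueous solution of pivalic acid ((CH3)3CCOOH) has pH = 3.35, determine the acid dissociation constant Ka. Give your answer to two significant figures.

Ka = 1.0 × 10^-5

[H+] = 10^(-3.35) = 4.47 × 10^-4 M
At equilibrium [HA] = 0.02 − 4.47 × 10^-4 = 1.96 × 10^-2 M
Ka = [H+][A-]/[HA] = (4.47 × 10^-4)² / 1.96 × 10^-2 = 1.0 × 10^-5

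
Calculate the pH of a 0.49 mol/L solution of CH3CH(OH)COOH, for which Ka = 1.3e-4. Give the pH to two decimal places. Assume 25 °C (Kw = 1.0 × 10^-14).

pH = 2.10

CH3CH(OH)COOH ⇌ CH3CH(OH)COO- + H+
From the ICE table, Ka = x²/(0.49 − x) = 1.3 × 10^-4.
Since Ka ≪ C₀, x ≈ √(Ka·C₀) = 7.98 × 10^-3 M.
Check: 1.6% ionized — well under 5%, approximation valid.
pH = −log[H+] = −log(7.98 × 10^-3) = 2.10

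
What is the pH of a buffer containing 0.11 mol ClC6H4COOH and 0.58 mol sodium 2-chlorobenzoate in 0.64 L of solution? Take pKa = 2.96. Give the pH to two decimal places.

pH = 3.68

Henderson–Hasselbalch: pH = pKa + log([ClC6H4COO-]/[ClC6H4COOH]) = 2.96 + log(0.58/0.11)
pH = 2.96 + (+0.722) = 3.68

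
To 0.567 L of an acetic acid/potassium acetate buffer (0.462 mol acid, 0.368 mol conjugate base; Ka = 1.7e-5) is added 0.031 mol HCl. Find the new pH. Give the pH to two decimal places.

pH = 4.60

Added H+ converts CH3COO- to CH3COOH: CH3COOH → 0.493 mol, CH3COO- → 0.337 mol.
pKa = −log(1.7 × 10^-5) = 4.770
pH = pKa + log([A⁻]/[HA]) = 4.770 + log(0.337/0.493) = 4.770 -0.165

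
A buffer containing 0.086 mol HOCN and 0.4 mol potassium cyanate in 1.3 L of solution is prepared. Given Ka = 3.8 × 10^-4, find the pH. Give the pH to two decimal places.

pH = 4.09

pKa = −log(3.8 × 10^-4) = 3.420
Using pH = pKa + log([base]/[acid]) with [base]/[acid] = 0.4/0.086:
pH = 3.420 + (+0.668) = 4.09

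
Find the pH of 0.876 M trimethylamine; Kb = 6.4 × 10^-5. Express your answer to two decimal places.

(CH3)3N + H2O ⇌ (CH3)3NH+ + OH-
Kb = x²/(0.876 − x) = 6.4 × 10^-5
Since Kb ≪ C₀, x ≈ √(Kb·C₀) = 7.49 × 10^-3 M.
pOH = 2.13, so pH = 14.00 − pOH = 11.87

pH = 11.87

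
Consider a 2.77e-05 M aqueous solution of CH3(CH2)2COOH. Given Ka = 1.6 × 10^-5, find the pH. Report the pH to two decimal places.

CH3(CH2)2COOH ⇌ CH3(CH2)2COO- + H+
From the ICE table, Ka = x²/(2.77e-05 − x) = 1.6 × 10^-5.
x is not negligible relative to C₀; solve x² + 1.6e-05·x − 4.43e-10 = 0.
x = [−1.6e-05 + √(1.6e-05² + 1.77e-09)]/2 = 1.45 × 10^-5 M
pH = −log(1.45 × 10^-5) = 4.84

pH = 4.84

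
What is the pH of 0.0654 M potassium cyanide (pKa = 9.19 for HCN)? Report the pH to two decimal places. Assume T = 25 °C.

pH = 11.00

CN- is the conjugate base of the weak acid HCN.
Ka = 10^(−9.19) = 6.46 × 10^-10
Kb = Kw/Ka = 1.0×10^-14 / 6.46 × 10^-10 = 1.55 × 10^-5
Let x = [OH-] at equilibrium. Kb = x²/(0.0654 − x).
Since Kb ≪ C₀, x ≈ √(Kb·C₀) = 1.01 × 10^-3 M.
Check: 1.5% ionized — well under 5%, approximation valid.
pOH = −log(1.01 × 10^-3) = 3.00; pH = 14.00 − 3.00 = 11.00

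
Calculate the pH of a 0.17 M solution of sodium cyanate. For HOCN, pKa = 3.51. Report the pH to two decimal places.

pH = 8.37

OCN- is the conjugate base of the weak acid HOCN.
Ka = 10^(−3.51) = 3.09 × 10^-4
Kb = Kw/Ka = 1.0×10^-14 / 3.09 × 10^-4 = 3.24 × 10^-11
Let x = [OH-] at equilibrium. Kb = x²/(0.17 − x).
Neglecting x in the denominator: x = √(3.24 × 10^-11 × 0.17) = 2.35 × 10^-6 M
(x/C₀ = 0.0014% < 5%, so the approximation holds.)
pOH = −log(2.35 × 10^-6) = 5.63; pH = 14.00 − 5.63 = 8.37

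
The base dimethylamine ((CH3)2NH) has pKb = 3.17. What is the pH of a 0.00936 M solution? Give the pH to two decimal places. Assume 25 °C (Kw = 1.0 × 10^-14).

(CH3)2NH + H2O ⇌ (CH3)2NH2+ + OH-
Kb = 10^(−3.17) = 6.76 × 10^-4
Kb = [OH-]²/(0.00936 − [OH-]) = 6.76 × 10^-4
[OH-] is not negligible relative to C₀; solve [OH-]² + 0.000676·[OH-] − 6.33e-06 = 0.
[OH-] = [−0.000676 + √(0.000676² + 2.53e-05)]/2 = 2.20 × 10^-3 M
pOH = −log(2.20 × 10^-3) = 2.66; pH = 14.00 − 2.66 = 11.34

pH = 11.34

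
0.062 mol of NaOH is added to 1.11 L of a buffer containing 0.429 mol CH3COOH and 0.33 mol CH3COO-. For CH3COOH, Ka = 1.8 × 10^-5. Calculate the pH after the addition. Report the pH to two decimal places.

After neutralization: n(CH3COOH) = 0.367 mol, n(CH3COO-) = 0.392 mol.
pKa = −log(1.8 × 10^-5) = 4.745
pH = pKa + log([A⁻]/[HA]) = 4.745 + log(0.392/0.367) = 4.745 +0.029

pH = 4.77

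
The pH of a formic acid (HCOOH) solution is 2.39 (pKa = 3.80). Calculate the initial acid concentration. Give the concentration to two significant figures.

[H+] = 10^(-2.39) = 4.07 × 10^-3 M = x
Ka = 10^(−3.80) = 1.58 × 10^-4
Ka = x²/(C₀ − x) ⇒ C₀ = x + x²/Ka
C₀ = 4.07 × 10^-3 + (4.07 × 10^-3)²/(1.58 × 10^-4) = 1.09 × 10^-1 M

C₀ = 1.1 × 10^-1 M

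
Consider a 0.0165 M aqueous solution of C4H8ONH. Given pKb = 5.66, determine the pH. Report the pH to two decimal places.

C4H8ONH + H2O ⇌ C4H8ONH2+ + OH-
Kb = 10^(−5.66) = 2.19 × 10^-6
Let x = [OH-] at equilibrium. Kb = x²/(0.0165 − x).
Since Kb ≪ C₀, x ≈ √(Kb·C₀) = 1.90 × 10^-4 M.
pOH = 3.72, so pH = 14.00 − pOH = 10.28

pH = 10.28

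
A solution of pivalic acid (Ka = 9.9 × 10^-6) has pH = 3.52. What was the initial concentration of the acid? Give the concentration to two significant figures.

[H+] = 10^(-3.52) = 3.02 × 10^-4 M = x
Ka = x²/(C₀ − x) ⇒ C₀ = x + x²/Ka
C₀ = 3.02 × 10^-4 + (3.02 × 10^-4)²/(9.9 × 10^-6) = 9.51 × 10^-3 M

C₀ = 9.5 × 10^-3 M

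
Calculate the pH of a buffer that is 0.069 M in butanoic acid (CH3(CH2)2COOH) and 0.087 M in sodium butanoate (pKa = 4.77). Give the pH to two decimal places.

pH = 4.87

Henderson–Hasselbalch: pH = pKa + log([CH3(CH2)2COO-]/[CH3(CH2)2COOH]) = 4.77 + log(0.087/0.069)
pH = 4.77 + (+0.101) = 4.87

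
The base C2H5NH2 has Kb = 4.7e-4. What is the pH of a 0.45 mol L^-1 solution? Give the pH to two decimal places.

pH = 12.16

C2H5NH2 + H2O ⇌ C2H5NH3+ + OH-
Kb = x²/(0.45 − x) = 4.7 × 10^-4
Since Kb ≪ C₀, x ≈ √(Kb·C₀) = 1.45 × 10^-2 M.
Check: 3.2% ionized — well under 5%, approximation valid.
pOH = 1.84, so pH = 14.00 − pOH = 12.16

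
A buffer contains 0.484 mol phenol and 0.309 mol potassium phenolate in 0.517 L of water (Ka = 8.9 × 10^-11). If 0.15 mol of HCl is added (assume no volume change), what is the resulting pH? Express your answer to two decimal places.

Added H+ converts C6H5O- to C6H5OH: C6H5OH → 0.634 mol, C6H5O- → 0.159 mol.
pKa = −log(8.9 × 10^-11) = 10.051
Henderson–Hasselbalch with mole ratio 0.159/0.634: pH = 10.051 + (-0.601)

pH = 9.45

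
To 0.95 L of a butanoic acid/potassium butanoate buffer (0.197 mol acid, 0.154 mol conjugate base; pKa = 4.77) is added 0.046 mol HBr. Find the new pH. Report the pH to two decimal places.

Added H+ converts CH3(CH2)2COO- to CH3(CH2)2COOH: CH3(CH2)2COOH → 0.243 mol, CH3(CH2)2COO- → 0.108 mol.
pH = pKa + log(n_CH3(CH2)2COO-/n_CH3(CH2)2COOH) = 4.77 + log(0.108/0.243) = 4.77 + (-0.352)

pH = 4.42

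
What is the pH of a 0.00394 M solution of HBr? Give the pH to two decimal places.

HBr is a strong acid and dissociates completely, so [H+] = 0.00394 M.
pH = -log(0.00394) = 2.40

pH = 2.40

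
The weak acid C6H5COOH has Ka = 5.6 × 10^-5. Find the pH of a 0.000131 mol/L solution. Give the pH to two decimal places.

C6H5COOH ⇌ C6H5COO- + H+
From the ICE table, Ka = x²/(0.000131 − x) = 5.6 × 10^-5.
x is not negligible relative to C₀; solve x² + 5.6e-05·x − 7.34e-09 = 0.
x = [−5.6e-05 + √(5.6e-05² + 2.93e-08)]/2 = 6.21 × 10^-5 M
pH = −log(6.21 × 10^-5) = 4.21

pH = 4.21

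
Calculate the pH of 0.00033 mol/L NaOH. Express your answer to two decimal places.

NaOH is a strong base; [OH-] = 0.00033 M.
pOH = -log(0.00033) = 3.48
pH = 14.00 - 3.48 = 10.52

pH = 10.52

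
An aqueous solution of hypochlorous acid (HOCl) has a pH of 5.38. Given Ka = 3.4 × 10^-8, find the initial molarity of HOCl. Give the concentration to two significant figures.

[H+] = 10^(-5.38) = 4.17 × 10^-6 M = x
Ka = x²/(C₀ − x) ⇒ C₀ = x + x²/Ka
C₀ = 4.17 × 10^-6 + (4.17 × 10^-6)²/(3.4 × 10^-8) = 5.16 × 10^-4 M

C₀ = 5.2 × 10^-4 M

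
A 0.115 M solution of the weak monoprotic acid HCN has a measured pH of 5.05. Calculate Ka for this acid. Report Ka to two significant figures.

Ka = 6.9 × 10^-10

[H+] = 10^(-5.05) = 8.91 × 10^-6 M
At equilibrium [HA] = 0.115 − 8.91 × 10^-6 = 1.15 × 10^-1 M
Ka = [H+][A-]/[HA] = (8.91 × 10^-6)² / 1.15 × 10^-1 = 6.9 × 10^-10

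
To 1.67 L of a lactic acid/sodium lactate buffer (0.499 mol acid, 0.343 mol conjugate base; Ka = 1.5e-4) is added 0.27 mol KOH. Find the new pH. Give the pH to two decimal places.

After neutralization: n(CH3CH(OH)COOH) = 0.229 mol, n(CH3CH(OH)COO-) = 0.613 mol.
pKa = −log(1.5 × 10^-4) = 3.824
pH = pKa + log(n_CH3CH(OH)COO-/n_CH3CH(OH)COOH) = 3.824 + log(0.613/0.229) = 3.824 + (+0.428)

pH = 4.25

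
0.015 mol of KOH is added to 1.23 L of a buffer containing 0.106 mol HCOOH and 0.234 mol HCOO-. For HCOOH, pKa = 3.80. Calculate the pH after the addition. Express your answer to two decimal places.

After neutralization: n(HCOOH) = 0.091 mol, n(HCOO-) = 0.249 mol.
pH = pKa + log([A⁻]/[HA]) = 3.80 + log(0.249/0.091) = 3.80 +0.437

pH = 4.24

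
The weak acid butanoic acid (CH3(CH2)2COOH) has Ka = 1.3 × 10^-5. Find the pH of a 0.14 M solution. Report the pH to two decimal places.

pH = 2.87

CH3(CH2)2COOH ⇌ CH3(CH2)2COO- + H+
Let x = [H+] at equilibrium. Ka = x²/(0.14 − x).
Since Ka ≪ C₀, x ≈ √(Ka·C₀) = 1.35 × 10^-3 M.
Check: 0.96% ionized — well under 5%, approximation valid.
pH = −log(1.35 × 10^-3) = 2.87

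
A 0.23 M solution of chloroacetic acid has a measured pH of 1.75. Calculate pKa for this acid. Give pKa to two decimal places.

pKa = 2.83

[H+] = 10^(-1.75) = 1.78 × 10^-2 M
At equilibrium [HA] = 0.23 − 1.78 × 10^-2 = 2.12 × 10^-1 M
Ka = [H+][A-]/[HA] = (1.78 × 10^-2)² / 2.12 × 10^-1 = 1.49 × 10^-3
pKa = -log(1.49 × 10^-3) = 2.83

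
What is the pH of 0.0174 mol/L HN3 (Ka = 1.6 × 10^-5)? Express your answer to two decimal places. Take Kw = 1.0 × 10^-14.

HN3 ⇌ N3- + H+
From the ICE table, Ka = x²/(0.0174 − x) = 1.6 × 10^-5.
Since Ka ≪ C₀, x ≈ √(Ka·C₀) = 5.28 × 10^-4 M.
pH = −log(5.28 × 10^-4) = 3.28

pH = 3.28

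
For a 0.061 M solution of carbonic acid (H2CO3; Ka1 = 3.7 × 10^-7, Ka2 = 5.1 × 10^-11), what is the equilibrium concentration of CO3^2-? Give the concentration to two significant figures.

5.1 × 10^-11 M

First ionization gives [H+] ≈ [HCO3-] = 1.50 × 10^-4 M.
Second step: Ka2 = [H+][CO3^2-]/[HCO3-] ≈ [CO3^2-] (since [H+] ≈ [HCO3-]).
So [CO3^2-] ≈ Ka2.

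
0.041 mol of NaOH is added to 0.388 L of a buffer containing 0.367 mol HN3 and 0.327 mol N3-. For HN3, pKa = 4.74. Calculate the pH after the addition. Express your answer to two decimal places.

After neutralization: n(HN3) = 0.326 mol, n(N3-) = 0.368 mol.
Henderson–Hasselbalch with mole ratio 0.368/0.326: pH = 4.74 + (+0.053)

pH = 4.79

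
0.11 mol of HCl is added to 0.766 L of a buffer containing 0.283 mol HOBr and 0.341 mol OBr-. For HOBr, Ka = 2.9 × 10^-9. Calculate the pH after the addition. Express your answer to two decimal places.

pH = 8.31

Added H+ converts OBr- to HOBr: HOBr → 0.393 mol, OBr- → 0.231 mol.
pKa = −log(2.9 × 10^-9) = 8.538
Henderson–Hasselbalch with mole ratio 0.231/0.393: pH = 8.538 + (-0.231)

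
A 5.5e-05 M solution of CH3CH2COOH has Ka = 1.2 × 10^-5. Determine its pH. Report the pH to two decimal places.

CH3CH2COOH ⇌ CH3CH2COO- + H+
Let x = [H+] at equilibrium. Ka = x²/(5.5e-05 − x).
The 5% rule fails; solving x² + Ka·x − Ka·C₀ = 0 exactly:
x = [−1.2e-05 + √(1.2e-05² + 2.64e-09)]/2 = 2.04 × 10^-5 M
pH = −log[H+] = −log(2.04 × 10^-5) = 4.69

pH = 4.69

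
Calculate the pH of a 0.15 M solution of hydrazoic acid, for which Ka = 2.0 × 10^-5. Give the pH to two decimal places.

pH = 2.76

HN3 ⇌ N3- + H+
Ka = x²/(0.15 − x) = 2.0 × 10^-5
Neglecting x in the denominator: x = √(2.0 × 10^-5 × 0.15) = 1.73 × 10^-3 M
pH = −log(1.73 × 10^-3) = 2.76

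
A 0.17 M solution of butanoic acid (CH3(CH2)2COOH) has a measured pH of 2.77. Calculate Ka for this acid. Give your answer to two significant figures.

Ka = 1.7 × 10^-5

[H+] = 10^(-2.77) = 1.70 × 10^-3 M
At equilibrium [HA] = 0.17 − 1.70 × 10^-3 = 1.68 × 10^-1 M
Ka = [H+][A-]/[HA] = (1.70 × 10^-3)² / 1.68 × 10^-1 = 1.7 × 10^-5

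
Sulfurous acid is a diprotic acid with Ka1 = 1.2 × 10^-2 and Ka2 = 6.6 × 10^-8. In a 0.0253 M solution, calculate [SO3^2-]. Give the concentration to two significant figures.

6.6 × 10^-8 M

First ionization gives [H+] ≈ [HSO3-] = 1.24 × 10^-2 M.
Second step: Ka2 = [H+][SO3^2-]/[HSO3-] ≈ [SO3^2-] (since [H+] ≈ [HSO3-]).
So [SO3^2-] ≈ Ka2.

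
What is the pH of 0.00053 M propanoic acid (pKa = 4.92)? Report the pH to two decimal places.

CH3CH2COOH ⇌ CH3CH2COO- + H+
Ka = 10^(−4.92) = 1.20 × 10^-5
Ka = [H+]²/(0.00053 − [H+]) = 1.20 × 10^-5
Here C₀/Ka ≈ 44.2, so the small-[H+] approximation fails. Use the quadratic:
[H+] = [−1.2e-05 + √(1.2e-05² + 2.54e-08)]/2 = 7.40 × 10^-5 M
pH = −log[H+] = −log(7.40 × 10^-5) = 4.13

pH = 4.13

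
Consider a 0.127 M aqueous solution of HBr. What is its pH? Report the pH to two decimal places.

pH = 0.90

HBr is a strong acid and dissociates completely, so [H+] = 0.127 M.
pH = -log(0.127) = 0.90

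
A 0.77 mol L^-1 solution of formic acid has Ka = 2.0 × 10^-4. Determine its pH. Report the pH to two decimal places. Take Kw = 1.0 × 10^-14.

HCOOH ⇌ HCOO- + H+
Ka = [H+]²/(0.77 − [H+]) = 2.0 × 10^-4
Assume [H+] ≪ 0.77: [H+] ≈ √(2.0 × 10^-4 × 0.77) = 1.24 × 10^-2 M
pH = −log(1.24 × 10^-2) = 1.91

pH = 1.91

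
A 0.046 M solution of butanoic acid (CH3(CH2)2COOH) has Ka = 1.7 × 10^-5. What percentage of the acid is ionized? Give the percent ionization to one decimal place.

CH3(CH2)2COOH ⇌ CH3(CH2)2COO- + H+; let x = [H+] at equilibrium.
x ≈ √(Ka·C₀) = √(1.7 × 10^-5 × 0.046) = 8.84 × 10^-4 M
% ionization = x/C₀ × 100% = 8.84 × 10^-4/0.046 × 100% = 1.9%

1.9%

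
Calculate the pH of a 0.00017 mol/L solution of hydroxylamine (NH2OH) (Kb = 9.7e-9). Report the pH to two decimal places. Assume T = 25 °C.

pH = 8.11

NH2OH + H2O ⇌ NH3OH+ + OH-
Kb = x²/(0.00017 − x) = 9.7 × 10^-9
Neglecting x in the denominator: x = √(9.7 × 10^-9 × 0.00017) = 1.28 × 10^-6 M
Check: 0.76% ionized — well under 5%, approximation valid.
pOH = 5.89, so pH = 14.00 − pOH = 8.11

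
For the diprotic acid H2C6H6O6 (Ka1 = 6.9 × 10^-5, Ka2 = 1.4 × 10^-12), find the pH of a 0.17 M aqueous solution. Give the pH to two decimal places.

Since Ka1 ≫ Ka2, the first ionization dominates [H+].
Ka1 = x²/(0.17 − x) = 6.9 × 10^-5
x ≈ √(6.9 × 10^-5 × 0.17) = 3.42 × 10^-3 M
pH = −log(3.42 × 10^-3) = 2.47

pH = 2.47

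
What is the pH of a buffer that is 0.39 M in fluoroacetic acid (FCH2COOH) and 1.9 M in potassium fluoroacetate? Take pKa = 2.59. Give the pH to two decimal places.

pH = pKa + log([A⁻]/[HA]) = 2.59 + log(1.9/0.39)
pH = 2.59 + (+0.688) = 3.28

pH = 3.28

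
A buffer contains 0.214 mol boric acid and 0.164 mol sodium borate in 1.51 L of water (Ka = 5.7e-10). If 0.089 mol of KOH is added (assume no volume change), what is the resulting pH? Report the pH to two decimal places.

OH- converts B(OH)3 to B(OH)4-: B(OH)3 → 0.125 mol, B(OH)4- → 0.253 mol.
pKa = −log(5.7 × 10^-10) = 9.244
Henderson–Hasselbalch with mole ratio 0.253/0.125: pH = 9.244 + (+0.306)

pH = 9.55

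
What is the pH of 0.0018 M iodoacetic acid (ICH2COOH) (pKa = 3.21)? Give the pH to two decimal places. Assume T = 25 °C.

ICH2COOH ⇌ ICH2COO- + H+
Ka = 10^(−3.21) = 6.17 × 10^-4
Ka = [H+]²/(0.0018 − [H+]) = 6.17 × 10^-4
The 5% rule fails; solving [H+]² + Ka·[H+] − Ka·C₀ = 0 exactly:
[H+] = (−Ka + √(Ka² + 4·Ka·C₀))/2 = 7.90 × 10^-4 M
pH = −log[H+] = −log(7.90 × 10^-4) = 3.10

pH = 3.10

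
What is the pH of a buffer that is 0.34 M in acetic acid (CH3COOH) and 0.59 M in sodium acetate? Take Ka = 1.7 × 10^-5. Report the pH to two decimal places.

pKa = −log(1.7 × 10^-5) = 4.770
Using pH = pKa + log([base]/[acid]) with [base]/[acid] = 0.59/0.34:
pH = 4.770 + (+0.239) = 5.01

pH = 5.01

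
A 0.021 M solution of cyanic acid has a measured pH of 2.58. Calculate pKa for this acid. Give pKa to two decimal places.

[H+] = 10^(-2.58) = 2.63 × 10^-3 M
At equilibrium [HA] = 0.021 − 2.63 × 10^-3 = 1.84 × 10^-2 M
Ka = [H+][A-]/[HA] = (2.63 × 10^-3)² / 1.84 × 10^-2 = 3.76 × 10^-4
pKa = -log(3.76 × 10^-4) = 3.42

pKa = 3.42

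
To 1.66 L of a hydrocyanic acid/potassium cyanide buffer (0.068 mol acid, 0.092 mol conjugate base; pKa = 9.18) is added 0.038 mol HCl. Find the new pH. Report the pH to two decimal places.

pH = 8.89

Added H+ converts CN- to HCN: HCN → 0.106 mol, CN- → 0.054 mol.
Henderson–Hasselbalch with mole ratio 0.054/0.106: pH = 9.18 + (-0.293)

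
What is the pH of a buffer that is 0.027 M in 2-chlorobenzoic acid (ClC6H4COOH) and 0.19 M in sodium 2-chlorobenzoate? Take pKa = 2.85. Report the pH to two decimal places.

Henderson–Hasselbalch: pH = pKa + log([ClC6H4COO-]/[ClC6H4COOH]) = 2.85 + log(0.19/0.027)
pH = 2.85 + (+0.847) = 3.70

pH = 3.70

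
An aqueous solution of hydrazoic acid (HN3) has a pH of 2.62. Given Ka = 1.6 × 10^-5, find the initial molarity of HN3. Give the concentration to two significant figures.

C₀ = 3.6 × 10^-1 M

[H+] = 10^(-2.62) = 2.40 × 10^-3 M = x
Ka = x²/(C₀ − x) ⇒ C₀ = x + x²/Ka
C₀ = 2.40 × 10^-3 + (2.40 × 10^-3)²/(1.6 × 10^-5) = 3.62 × 10^-1 M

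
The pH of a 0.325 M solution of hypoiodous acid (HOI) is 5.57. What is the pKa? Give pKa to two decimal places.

[H+] = 10^(-5.57) = 2.69 × 10^-6 M
At equilibrium [HA] = 0.325 − 2.69 × 10^-6 = 3.25 × 10^-1 M
Ka = [H+][A-]/[HA] = (2.69 × 10^-6)² / 3.25 × 10^-1 = 2.23 × 10^-11
pKa = -log(2.23 × 10^-11) = 10.65

pKa = 10.65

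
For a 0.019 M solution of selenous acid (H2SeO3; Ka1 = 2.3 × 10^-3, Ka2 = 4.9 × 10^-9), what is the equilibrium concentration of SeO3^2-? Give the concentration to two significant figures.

First ionization gives [H+] ≈ [HSeO3-] = 5.56 × 10^-3 M.
Second step: Ka2 = [H+][SeO3^2-]/[HSeO3-] ≈ [SeO3^2-] (since [H+] ≈ [HSeO3-]).
So [SeO3^2-] ≈ Ka2.

4.9 × 10^-9 M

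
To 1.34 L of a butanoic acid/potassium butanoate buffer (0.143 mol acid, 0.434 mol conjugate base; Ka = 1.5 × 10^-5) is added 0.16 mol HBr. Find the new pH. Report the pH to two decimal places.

pH = 4.78

After neutralization: n(CH3(CH2)2COOH) = 0.303 mol, n(CH3(CH2)2COO-) = 0.274 mol.
pKa = −log(1.5 × 10^-5) = 4.824
pH = pKa + log(n_CH3(CH2)2COO-/n_CH3(CH2)2COOH) = 4.824 + log(0.274/0.303) = 4.824 + (-0.044)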